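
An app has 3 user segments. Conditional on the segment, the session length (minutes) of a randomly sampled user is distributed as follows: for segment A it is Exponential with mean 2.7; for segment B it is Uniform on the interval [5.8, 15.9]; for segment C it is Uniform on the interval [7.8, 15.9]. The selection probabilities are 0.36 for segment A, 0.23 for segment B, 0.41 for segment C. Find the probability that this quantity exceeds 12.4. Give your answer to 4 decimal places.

0.2605

Conditional on each segment, P(X > 12.4): A: 0.0101266; B: 0.346535; C: 0.432099.
By total probability, P(X > 12.4) = 0.36·0.0101266 + 0.23·0.346535 + 0.41·0.432099 = 0.260509.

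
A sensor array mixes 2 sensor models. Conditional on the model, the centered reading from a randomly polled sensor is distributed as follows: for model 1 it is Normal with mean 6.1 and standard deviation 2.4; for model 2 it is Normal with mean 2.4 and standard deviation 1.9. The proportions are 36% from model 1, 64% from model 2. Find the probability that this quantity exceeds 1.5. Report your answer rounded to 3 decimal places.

Conditional on each model, P(X > 1.5): 1: 0.97236; 2: 0.682137.
By total probability, P(X > 1.5) = 0.36·0.97236 + 0.64·0.682137 = 0.786618.

0.787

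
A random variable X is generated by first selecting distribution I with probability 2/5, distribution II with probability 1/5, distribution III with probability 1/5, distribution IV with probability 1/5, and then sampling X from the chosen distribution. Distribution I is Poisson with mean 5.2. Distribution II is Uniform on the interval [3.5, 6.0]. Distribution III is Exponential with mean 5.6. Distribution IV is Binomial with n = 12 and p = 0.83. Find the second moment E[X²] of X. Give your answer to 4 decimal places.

For each component E[X²] = Var + (mean)², giving I: 32.24; II: 23.0833; III: 62.72; IV: 100.895.
Overall E[X²] = 0.4·32.24 + 0.2·23.0833 + 0.2·62.72 + 0.2·100.895 = 50.2356.

50.2356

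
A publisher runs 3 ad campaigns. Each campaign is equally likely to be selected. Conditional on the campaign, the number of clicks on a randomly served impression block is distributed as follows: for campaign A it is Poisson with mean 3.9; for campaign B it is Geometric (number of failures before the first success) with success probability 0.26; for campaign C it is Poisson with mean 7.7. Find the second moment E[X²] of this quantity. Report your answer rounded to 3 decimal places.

For each component E[X²] = Var + (mean)², giving A: 19.11; B: 19.0473; C: 66.99.
Overall E[X²] = 0.333333·19.11 + 0.333333·19.0473 + 0.333333·66.99 = 35.0491.

35.049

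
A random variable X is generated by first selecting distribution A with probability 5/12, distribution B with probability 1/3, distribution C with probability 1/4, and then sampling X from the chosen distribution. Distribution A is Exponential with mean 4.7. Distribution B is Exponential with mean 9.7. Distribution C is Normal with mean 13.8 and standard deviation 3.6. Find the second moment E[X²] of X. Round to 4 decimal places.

131.9850

For each component E[X²] = Var + (mean)², giving A: 44.18; B: 188.18; C: 203.4.
Overall E[X²] = 0.416667·44.18 + 0.333333·188.18 + 0.25·203.4 = 131.985.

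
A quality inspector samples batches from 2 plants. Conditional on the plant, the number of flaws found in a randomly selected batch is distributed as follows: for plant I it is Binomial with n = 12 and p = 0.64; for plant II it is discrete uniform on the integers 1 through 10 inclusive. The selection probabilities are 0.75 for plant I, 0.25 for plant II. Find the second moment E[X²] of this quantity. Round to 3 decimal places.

55.935

For each component E[X²] = Var + (mean)², giving I: 61.7472; II: 38.5.
Overall E[X²] = 0.75·61.7472 + 0.25·38.5 = 55.9354.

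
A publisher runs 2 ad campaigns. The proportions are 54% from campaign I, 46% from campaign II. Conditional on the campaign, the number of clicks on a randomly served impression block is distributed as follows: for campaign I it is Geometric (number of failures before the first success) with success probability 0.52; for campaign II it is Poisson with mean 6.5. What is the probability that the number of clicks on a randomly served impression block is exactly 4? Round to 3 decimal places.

0.066

Conditional on each campaign, P(X = 4): I: 0.0276038; II: 0.111822.
By total probability, P(X = 4) = 0.54·0.0276038 + 0.46·0.111822 = 0.0663442.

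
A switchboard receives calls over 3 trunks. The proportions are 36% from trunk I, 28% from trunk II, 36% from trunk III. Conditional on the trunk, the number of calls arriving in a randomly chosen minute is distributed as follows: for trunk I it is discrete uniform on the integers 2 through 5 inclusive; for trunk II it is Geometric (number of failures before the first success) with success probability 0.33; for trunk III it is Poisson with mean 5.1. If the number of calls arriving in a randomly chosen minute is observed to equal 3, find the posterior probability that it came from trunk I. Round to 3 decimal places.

Likelihoods P(X=3 | ·): I: 0.25; II: 0.0992518; III: 0.13479.
Posterior ∝ prior × likelihood. Numerator for I: 0.36·0.25 = 0.09.
Normalizing constant: 0.36·0.25 + 0.28·0.0992518 + 0.36·0.13479 = 0.166315.
P(I | observation) = 0.09 / 0.166315 = 0.541142.

0.541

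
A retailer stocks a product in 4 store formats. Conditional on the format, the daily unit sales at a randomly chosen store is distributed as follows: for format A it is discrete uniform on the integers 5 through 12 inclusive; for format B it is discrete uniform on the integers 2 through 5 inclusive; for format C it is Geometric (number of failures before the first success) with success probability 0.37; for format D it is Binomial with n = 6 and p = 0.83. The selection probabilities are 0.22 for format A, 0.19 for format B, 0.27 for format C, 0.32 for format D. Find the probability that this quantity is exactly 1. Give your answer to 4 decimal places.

0.0632

Conditional on each format, P(X = 1): A: 0; B: 0; C: 0.2331; D: 0.000707089.
By total probability, P(X = 1) = 0.22·0 + 0.19·0 + 0.27·0.2331 + 0.32·0.000707089 = 0.0631633.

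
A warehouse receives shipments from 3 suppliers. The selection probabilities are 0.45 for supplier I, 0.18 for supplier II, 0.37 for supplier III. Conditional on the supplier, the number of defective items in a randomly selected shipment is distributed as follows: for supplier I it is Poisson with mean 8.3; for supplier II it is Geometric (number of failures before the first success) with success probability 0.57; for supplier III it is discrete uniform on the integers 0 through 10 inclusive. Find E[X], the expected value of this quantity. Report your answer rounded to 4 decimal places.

Component means — I: 8.3; II: 0.754386; III: 5.
E[X] = 0.45·8.3 + 0.18·0.754386 + 0.37·5 = 5.72079.

5.7208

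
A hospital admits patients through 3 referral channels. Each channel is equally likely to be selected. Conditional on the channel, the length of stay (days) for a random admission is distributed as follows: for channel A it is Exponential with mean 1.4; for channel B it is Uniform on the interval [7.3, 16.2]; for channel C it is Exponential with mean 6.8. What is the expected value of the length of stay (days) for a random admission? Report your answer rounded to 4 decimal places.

6.6500

Component means — A: 1.4; B: 11.75; C: 6.8.
E[X] = 0.333333·1.4 + 0.333333·11.75 + 0.333333·6.8 = 6.65.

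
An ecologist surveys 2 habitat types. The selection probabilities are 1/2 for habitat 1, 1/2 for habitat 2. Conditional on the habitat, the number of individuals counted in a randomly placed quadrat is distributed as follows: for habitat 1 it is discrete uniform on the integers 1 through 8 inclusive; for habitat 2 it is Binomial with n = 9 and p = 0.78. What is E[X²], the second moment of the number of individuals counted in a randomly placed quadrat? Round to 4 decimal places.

38.1624

For each component E[X²] = Var + (mean)², giving 1: 25.5; 2: 50.8248.
Overall E[X²] = 0.5·25.5 + 0.5·50.8248 = 38.1624.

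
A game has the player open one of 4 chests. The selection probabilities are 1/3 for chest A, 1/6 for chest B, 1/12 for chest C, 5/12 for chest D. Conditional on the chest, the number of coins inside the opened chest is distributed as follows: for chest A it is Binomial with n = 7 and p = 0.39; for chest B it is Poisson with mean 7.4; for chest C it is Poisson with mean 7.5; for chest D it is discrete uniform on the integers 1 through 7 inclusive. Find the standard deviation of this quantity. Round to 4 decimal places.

2.7159

Per component, A: μ=2.73, E[X²]=9.1182; B: μ=7.4, E[X²]=62.16; C: μ=7.5, E[X²]=63.75; D: μ=4, E[X²]=20.
E[X] = 0.333333·2.73 + 0.166667·7.4 + 0.0833333·7.5 + 0.416667·4 = 4.435.
E[X²] = 0.333333·9.1182 + 0.166667·62.16 + 0.0833333·63.75 + 0.416667·20 = 27.0452.
Var(X) = E[X²] − (E[X])² = 27.0452 − 19.6692 = 7.37601.
SD(X) = √7.37601 = 2.71588.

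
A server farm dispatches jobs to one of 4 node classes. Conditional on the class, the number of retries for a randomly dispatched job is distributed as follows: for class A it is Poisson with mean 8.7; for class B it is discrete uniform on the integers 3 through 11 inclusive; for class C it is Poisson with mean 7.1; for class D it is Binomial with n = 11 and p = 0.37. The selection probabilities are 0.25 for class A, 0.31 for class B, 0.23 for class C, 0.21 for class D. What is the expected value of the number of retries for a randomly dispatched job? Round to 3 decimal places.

6.833

Component means — A: 8.7; B: 7; C: 7.1; D: 4.07.
E[X] = 0.25·8.7 + 0.31·7 + 0.23·7.1 + 0.21·4.07 = 6.8327.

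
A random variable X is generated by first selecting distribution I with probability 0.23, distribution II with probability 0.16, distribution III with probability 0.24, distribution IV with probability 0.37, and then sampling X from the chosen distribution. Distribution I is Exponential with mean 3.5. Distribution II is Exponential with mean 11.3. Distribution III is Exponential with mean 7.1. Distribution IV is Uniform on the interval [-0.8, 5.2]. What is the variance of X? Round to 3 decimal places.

Per component, I: μ=3.5, E[X²]=24.5; II: μ=11.3, E[X²]=255.38; III: μ=7.1, E[X²]=100.82; IV: μ=2.2, E[X²]=7.84.
E[X] = 0.23·3.5 + 0.16·11.3 + 0.24·7.1 + 0.37·2.2 = 5.131.
E[X²] = 0.23·24.5 + 0.16·255.38 + 0.24·100.82 + 0.37·7.84 = 73.5934.
Var(X) = E[X²] − (E[X])² = 73.5934 − 26.3272 = 47.2662.

47.266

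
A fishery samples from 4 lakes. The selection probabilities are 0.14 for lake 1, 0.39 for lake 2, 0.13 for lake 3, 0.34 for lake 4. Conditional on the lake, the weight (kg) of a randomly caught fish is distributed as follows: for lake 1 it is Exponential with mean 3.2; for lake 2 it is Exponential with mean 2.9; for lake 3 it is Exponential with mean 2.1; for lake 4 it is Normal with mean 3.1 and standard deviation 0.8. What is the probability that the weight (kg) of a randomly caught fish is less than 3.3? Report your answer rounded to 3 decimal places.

0.662

Conditional on each lake, P(X < 3.3): 1: 0.643439; 2: 0.679519; 3: 0.792252; 4: 0.598706.
By total probability, P(X < 3.3) = 0.14·0.643439 + 0.39·0.679519 + 0.13·0.792252 + 0.34·0.598706 = 0.661647.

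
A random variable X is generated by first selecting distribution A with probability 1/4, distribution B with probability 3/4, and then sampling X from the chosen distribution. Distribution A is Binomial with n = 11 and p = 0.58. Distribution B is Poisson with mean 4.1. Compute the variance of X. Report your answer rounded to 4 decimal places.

Per component, A: μ=6.38, E[X²]=43.384; B: μ=4.1, E[X²]=20.91.
E[X] = 0.25·6.38 + 0.75·4.1 = 4.67.
E[X²] = 0.25·43.384 + 0.75·20.91 = 26.5285.
Var(X) = E[X²] − (E[X])² = 26.5285 − 21.8089 = 4.7196.

4.7196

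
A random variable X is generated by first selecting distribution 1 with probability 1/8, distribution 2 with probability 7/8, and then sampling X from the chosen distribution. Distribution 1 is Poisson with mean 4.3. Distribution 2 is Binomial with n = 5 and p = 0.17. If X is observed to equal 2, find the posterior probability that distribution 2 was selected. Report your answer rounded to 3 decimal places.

0.902

Likelihoods P(X=2 | ·): 1: 0.125441; 2: 0.165246.
Posterior ∝ prior × likelihood. Numerator for 2: 0.875·0.165246 = 0.144591.
Normalizing constant: 0.125·0.125441 + 0.875·0.165246 = 0.160271.
P(2 | observation) = 0.144591 / 0.160271 = 0.902165.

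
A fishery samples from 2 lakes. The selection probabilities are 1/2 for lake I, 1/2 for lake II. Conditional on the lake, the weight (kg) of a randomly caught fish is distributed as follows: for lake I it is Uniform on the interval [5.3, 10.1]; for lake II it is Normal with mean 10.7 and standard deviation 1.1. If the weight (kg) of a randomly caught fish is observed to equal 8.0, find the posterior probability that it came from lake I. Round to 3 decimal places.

Likelihoods f(8.0 | ·): I: 0.208333; II: 0.0178341.
Posterior ∝ prior × likelihood. Numerator for I: 0.5·0.208333 = 0.104167.
Normalizing constant: 0.5·0.208333 + 0.5·0.0178341 = 0.113084.
P(I | observation) = 0.104167 / 0.113084 = 0.921147.

0.921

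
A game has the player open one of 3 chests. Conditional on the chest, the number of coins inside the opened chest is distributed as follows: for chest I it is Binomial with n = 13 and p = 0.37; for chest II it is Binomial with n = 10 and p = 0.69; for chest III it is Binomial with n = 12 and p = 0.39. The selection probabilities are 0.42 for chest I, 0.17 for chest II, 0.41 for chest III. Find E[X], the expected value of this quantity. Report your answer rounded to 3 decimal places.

5.112

Component means — I: 4.81; II: 6.9; III: 4.68.
E[X] = 0.42·4.81 + 0.17·6.9 + 0.41·4.68 = 5.112.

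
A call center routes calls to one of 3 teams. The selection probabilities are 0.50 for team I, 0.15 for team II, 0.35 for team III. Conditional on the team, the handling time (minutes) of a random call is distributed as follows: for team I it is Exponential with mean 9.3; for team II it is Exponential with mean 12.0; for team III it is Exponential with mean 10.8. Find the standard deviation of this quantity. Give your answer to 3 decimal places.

10.329

Per component, I: μ=9.3, E[X²]=172.98; II: μ=12, E[X²]=288; III: μ=10.8, E[X²]=233.28.
E[X] = 0.5·9.3 + 0.15·12 + 0.35·10.8 = 10.23.
E[X²] = 0.5·172.98 + 0.15·288 + 0.35·233.28 = 211.338.
Var(X) = E[X²] − (E[X])² = 211.338 − 104.653 = 106.685.
SD(X) = √106.685 = 10.3288.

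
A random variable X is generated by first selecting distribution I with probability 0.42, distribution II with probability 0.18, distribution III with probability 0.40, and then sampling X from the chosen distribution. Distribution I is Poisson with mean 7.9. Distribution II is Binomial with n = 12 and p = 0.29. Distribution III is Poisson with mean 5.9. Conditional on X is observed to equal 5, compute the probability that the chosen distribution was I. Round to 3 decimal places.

0.303

Likelihoods P(X=5 | ·): I: 0.0950666; II: 0.147749; III: 0.163208.
Posterior ∝ prior × likelihood. Numerator for I: 0.42·0.0950666 = 0.039928.
Normalizing constant: 0.42·0.0950666 + 0.18·0.147749 + 0.4·0.163208 = 0.131806.
P(I | observation) = 0.039928 / 0.131806 = 0.30293.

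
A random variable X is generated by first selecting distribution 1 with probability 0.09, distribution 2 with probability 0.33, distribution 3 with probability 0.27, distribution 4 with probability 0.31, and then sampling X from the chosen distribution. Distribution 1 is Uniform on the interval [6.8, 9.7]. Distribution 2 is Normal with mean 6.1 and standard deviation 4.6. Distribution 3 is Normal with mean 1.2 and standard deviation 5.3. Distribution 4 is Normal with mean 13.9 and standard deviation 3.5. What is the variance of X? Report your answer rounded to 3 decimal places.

Per component, 1: μ=8.25, E[X²]=68.7633; 2: μ=6.1, E[X²]=58.37; 3: μ=1.2, E[X²]=29.53; 4: μ=13.9, E[X²]=205.46.
E[X] = 0.09·8.25 + 0.33·6.1 + 0.27·1.2 + 0.31·13.9 = 7.3885.
E[X²] = 0.09·68.7633 + 0.33·58.37 + 0.27·29.53 + 0.31·205.46 = 97.1165.
Var(X) = E[X²] − (E[X])² = 97.1165 − 54.5899 = 42.5266.

42.527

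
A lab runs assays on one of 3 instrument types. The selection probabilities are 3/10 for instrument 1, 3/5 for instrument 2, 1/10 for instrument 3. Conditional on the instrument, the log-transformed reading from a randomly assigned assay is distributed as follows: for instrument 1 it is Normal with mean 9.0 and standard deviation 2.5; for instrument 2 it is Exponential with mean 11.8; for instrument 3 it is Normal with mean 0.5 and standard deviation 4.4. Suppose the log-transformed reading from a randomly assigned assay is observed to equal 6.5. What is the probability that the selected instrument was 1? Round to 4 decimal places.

0.4689

Likelihoods f(6.5 | ·): 1: 0.0967883; 2: 0.0488526; 3: 0.0357825.
Posterior ∝ prior × likelihood. Numerator for 1: 0.3·0.0967883 = 0.0290365.
Normalizing constant: 0.3·0.0967883 + 0.6·0.0488526 + 0.1·0.0357825 = 0.0619263.
P(1 | observation) = 0.0290365 / 0.0619263 = 0.468888.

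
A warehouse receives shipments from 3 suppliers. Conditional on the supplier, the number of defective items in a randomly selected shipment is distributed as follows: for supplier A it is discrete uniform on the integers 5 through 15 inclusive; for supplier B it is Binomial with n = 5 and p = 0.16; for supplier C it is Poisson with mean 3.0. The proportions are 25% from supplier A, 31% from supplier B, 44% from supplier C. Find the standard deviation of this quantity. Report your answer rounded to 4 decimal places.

Per component, A: μ=10, E[X²]=110; B: μ=0.8, E[X²]=1.312; C: μ=3, E[X²]=12.
E[X] = 0.25·10 + 0.31·0.8 + 0.44·3 = 4.068.
E[X²] = 0.25·110 + 0.31·1.312 + 0.44·12 = 33.1867.
Var(X) = E[X²] − (E[X])² = 33.1867 − 16.5486 = 16.6381.
SD(X) = √16.6381 = 4.07898.

4.0790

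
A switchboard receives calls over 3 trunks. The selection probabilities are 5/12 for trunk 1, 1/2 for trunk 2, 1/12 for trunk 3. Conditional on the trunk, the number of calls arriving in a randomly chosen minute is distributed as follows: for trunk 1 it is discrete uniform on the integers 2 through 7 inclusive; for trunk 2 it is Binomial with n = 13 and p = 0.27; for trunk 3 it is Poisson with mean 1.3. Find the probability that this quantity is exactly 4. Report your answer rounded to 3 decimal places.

Conditional on each trunk, P(X = 4): 1: 0.166667; 2: 0.2237; 3: 0.0324324.
By total probability, P(X = 4) = 0.416667·0.166667 + 0.5·0.2237 + 0.0833333·0.0324324 = 0.183997.

0.184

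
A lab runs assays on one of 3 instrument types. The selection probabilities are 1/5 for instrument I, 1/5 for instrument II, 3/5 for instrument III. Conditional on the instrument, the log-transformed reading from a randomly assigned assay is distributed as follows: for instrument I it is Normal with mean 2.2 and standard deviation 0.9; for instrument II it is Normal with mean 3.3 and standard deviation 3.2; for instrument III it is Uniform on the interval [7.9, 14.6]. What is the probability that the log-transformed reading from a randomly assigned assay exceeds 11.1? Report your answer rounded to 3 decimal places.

0.315

Conditional on each instrument, P(X > 11.1): I: 0; II: 0.00739461; III: 0.522388.
By total probability, P(X > 11.1) = 0.2·0 + 0.2·0.00739461 + 0.6·0.522388 = 0.314912.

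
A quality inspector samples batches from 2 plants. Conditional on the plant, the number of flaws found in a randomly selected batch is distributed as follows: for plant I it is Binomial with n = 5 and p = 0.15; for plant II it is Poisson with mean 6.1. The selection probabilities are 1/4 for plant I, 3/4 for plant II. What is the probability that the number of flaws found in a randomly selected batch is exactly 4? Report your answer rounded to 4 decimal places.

Conditional on each plant, P(X = 4): I: 0.00215156; II: 0.129393.
By total probability, P(X = 4) = 0.25·0.00215156 + 0.75·0.129393 = 0.0975829.

0.0976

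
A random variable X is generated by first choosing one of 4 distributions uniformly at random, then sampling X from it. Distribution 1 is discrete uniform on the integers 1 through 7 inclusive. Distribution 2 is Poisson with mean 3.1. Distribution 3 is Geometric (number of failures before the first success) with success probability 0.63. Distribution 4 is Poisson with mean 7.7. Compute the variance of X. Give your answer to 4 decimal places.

Per component, 1: μ=4, E[X²]=20; 2: μ=3.1, E[X²]=12.71; 3: μ=0.587302, E[X²]=1.27715; 4: μ=7.7, E[X²]=66.99.
E[X] = 0.25·4 + 0.25·3.1 + 0.25·0.587302 + 0.25·7.7 = 3.84683.
E[X²] = 0.25·20 + 0.25·12.71 + 0.25·1.27715 + 0.25·66.99 = 25.2443.
Var(X) = E[X²] − (E[X])² = 25.2443 − 14.7981 = 10.4462.

10.4462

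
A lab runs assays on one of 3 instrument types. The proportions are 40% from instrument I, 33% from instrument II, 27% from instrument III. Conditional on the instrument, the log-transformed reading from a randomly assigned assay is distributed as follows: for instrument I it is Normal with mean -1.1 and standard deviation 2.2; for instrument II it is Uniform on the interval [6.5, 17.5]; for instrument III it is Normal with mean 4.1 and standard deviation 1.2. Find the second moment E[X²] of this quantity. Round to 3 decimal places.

58.195

For each component E[X²] = Var + (mean)², giving I: 6.05; II: 154.083; III: 18.25.
Overall E[X²] = 0.4·6.05 + 0.33·154.083 + 0.27·18.25 = 58.195.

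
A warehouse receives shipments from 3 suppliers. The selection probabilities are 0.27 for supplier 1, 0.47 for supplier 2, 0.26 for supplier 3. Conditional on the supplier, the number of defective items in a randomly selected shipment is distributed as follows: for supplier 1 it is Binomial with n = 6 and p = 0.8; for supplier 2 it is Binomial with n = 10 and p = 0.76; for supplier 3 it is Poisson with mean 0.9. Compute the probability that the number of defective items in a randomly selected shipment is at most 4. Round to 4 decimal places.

Conditional on each supplier, P(X ≤ 4): 1: 0.34464; 2: 0.0161116; 3: 0.997656.
By total probability, P(X ≤ 4) = 0.27·0.34464 + 0.47·0.0161116 + 0.26·0.997656 = 0.360016.

0.3600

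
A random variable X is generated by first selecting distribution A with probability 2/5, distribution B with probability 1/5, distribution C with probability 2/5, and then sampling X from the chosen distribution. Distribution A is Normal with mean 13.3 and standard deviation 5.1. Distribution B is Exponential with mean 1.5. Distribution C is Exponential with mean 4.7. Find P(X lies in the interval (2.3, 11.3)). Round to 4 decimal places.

Conditional on each component, P(2.3 < X < 11.3): A: 0.331963; B: 0.21528; C: 0.522685.
By total probability, P(2.3 < X < 11.3) = 0.4·0.331963 + 0.2·0.21528 + 0.4·0.522685 = 0.384915.

0.3849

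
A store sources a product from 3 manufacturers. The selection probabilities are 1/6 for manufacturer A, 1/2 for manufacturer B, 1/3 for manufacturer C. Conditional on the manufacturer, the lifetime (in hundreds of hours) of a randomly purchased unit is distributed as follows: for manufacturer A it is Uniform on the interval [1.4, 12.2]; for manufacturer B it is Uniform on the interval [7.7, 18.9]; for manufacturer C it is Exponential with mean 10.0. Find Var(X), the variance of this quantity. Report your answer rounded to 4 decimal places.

Per component, A: μ=6.8, E[X²]=55.96; B: μ=13.3, E[X²]=187.343; C: μ=10, E[X²]=200.
E[X] = 0.166667·6.8 + 0.5·13.3 + 0.333333·10 = 11.1167.
E[X²] = 0.166667·55.96 + 0.5·187.343 + 0.333333·200 = 169.665.
Var(X) = E[X²] − (E[X])² = 169.665 − 123.58 = 46.0847.

46.0847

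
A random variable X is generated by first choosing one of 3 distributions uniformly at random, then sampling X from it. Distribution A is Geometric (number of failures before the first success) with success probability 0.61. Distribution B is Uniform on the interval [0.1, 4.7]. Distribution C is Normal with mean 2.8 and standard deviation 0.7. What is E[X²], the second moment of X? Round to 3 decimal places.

5.770

For each component E[X²] = Var + (mean)², giving A: 1.45687; B: 7.52333; C: 8.33.
Overall E[X²] = 0.333333·1.45687 + 0.333333·7.52333 + 0.333333·8.33 = 5.77007.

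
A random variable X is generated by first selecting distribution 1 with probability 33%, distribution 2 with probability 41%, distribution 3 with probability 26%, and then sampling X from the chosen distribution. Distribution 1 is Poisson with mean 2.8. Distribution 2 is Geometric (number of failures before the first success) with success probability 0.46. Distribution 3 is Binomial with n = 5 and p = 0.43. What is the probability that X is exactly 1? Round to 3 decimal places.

0.217

Conditional on each component, P(X = 1): 1: 0.170268; 2: 0.2484; 3: 0.226954.
By total probability, P(X = 1) = 0.33·0.170268 + 0.41·0.2484 + 0.26·0.226954 = 0.217041.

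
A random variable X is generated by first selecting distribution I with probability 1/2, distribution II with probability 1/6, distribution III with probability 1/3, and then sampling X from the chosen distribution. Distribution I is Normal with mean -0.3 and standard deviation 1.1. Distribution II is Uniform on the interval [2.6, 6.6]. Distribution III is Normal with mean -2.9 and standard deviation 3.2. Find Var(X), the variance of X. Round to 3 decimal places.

Per component, I: μ=-0.3, E[X²]=1.3; II: μ=4.6, E[X²]=22.4933; III: μ=-2.9, E[X²]=18.65.
E[X] = 0.5·-0.3 + 0.166667·4.6 + 0.333333·-2.9 = -0.35.
E[X²] = 0.5·1.3 + 0.166667·22.4933 + 0.333333·18.65 = 10.6156.
Var(X) = E[X²] − (E[X])² = 10.6156 − 0.1225 = 10.4931.

10.493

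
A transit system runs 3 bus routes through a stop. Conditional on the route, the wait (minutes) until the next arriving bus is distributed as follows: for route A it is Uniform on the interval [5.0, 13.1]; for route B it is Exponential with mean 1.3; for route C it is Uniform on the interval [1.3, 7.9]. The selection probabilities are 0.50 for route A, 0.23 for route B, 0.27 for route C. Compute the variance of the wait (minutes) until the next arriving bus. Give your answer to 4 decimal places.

Per component, A: μ=9.05, E[X²]=87.37; B: μ=1.3, E[X²]=3.38; C: μ=4.6, E[X²]=24.79.
E[X] = 0.5·9.05 + 0.23·1.3 + 0.27·4.6 = 6.066.
E[X²] = 0.5·87.37 + 0.23·3.38 + 0.27·24.79 = 51.1557.
Var(X) = E[X²] − (E[X])² = 51.1557 − 36.7964 = 14.3593.

14.3593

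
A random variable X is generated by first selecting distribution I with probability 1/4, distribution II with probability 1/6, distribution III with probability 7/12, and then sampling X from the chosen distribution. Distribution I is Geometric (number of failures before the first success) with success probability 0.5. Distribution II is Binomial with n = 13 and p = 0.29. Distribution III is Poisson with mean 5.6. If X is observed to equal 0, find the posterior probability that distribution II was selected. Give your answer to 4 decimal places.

Likelihoods P(X=0 | ·): I: 0.5; II: 0.0116509; III: 0.00369786.
Posterior ∝ prior × likelihood. Numerator for II: 0.166667·0.0116509 = 0.00194181.
Normalizing constant: 0.25·0.5 + 0.166667·0.0116509 + 0.583333·0.00369786 = 0.129099.
P(II | observation) = 0.00194181 / 0.129099 = 0.0150413.

0.0150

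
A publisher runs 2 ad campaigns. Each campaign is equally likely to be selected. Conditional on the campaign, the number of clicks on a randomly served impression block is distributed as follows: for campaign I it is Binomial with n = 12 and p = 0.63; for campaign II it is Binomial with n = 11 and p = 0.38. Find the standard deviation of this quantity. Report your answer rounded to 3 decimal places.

Per component, I: μ=7.56, E[X²]=59.9508; II: μ=4.18, E[X²]=20.064.
E[X] = 0.5·7.56 + 0.5·4.18 = 5.87.
E[X²] = 0.5·59.9508 + 0.5·20.064 = 40.0074.
Var(X) = E[X²] − (E[X])² = 40.0074 − 34.4569 = 5.5505.
SD(X) = √5.5505 = 2.35595.

2.356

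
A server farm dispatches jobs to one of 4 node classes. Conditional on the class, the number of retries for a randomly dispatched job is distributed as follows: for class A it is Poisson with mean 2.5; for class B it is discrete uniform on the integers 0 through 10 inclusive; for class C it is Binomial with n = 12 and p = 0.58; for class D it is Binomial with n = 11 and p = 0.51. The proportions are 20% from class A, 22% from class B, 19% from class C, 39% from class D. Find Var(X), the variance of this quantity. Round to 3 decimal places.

6.440

Per component, A: μ=2.5, E[X²]=8.75; B: μ=5, E[X²]=35; C: μ=6.96, E[X²]=51.3648; D: μ=5.61, E[X²]=34.221.
E[X] = 0.2·2.5 + 0.22·5 + 0.19·6.96 + 0.39·5.61 = 5.1103.
E[X²] = 0.2·8.75 + 0.22·35 + 0.19·51.3648 + 0.39·34.221 = 32.5555.
Var(X) = E[X²] − (E[X])² = 32.5555 − 26.1152 = 6.44034.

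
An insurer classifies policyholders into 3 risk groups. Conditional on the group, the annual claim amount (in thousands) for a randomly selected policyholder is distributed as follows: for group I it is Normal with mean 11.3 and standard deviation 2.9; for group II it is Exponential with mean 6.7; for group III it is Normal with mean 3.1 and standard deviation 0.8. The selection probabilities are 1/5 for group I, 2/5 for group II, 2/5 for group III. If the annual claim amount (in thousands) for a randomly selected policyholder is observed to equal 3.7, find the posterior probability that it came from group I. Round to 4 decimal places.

Likelihoods f(3.7 | ·): I: 0.00443753; II: 0.0859193; III: 0.376422.
Posterior ∝ prior × likelihood. Numerator for I: 0.2·0.00443753 = 0.000887507.
Normalizing constant: 0.2·0.00443753 + 0.4·0.0859193 + 0.4·0.376422 = 0.185824.
P(I | observation) = 0.000887507 / 0.185824 = 0.00477606.

0.0048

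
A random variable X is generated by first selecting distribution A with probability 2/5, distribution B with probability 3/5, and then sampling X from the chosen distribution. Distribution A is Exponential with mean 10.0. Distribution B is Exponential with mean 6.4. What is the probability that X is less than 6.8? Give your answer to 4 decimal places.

Conditional on each component, P(X < 6.8): A: 0.493383; B: 0.654409.
By total probability, P(X < 6.8) = 0.4·0.493383 + 0.6·0.654409 = 0.589999.

0.5900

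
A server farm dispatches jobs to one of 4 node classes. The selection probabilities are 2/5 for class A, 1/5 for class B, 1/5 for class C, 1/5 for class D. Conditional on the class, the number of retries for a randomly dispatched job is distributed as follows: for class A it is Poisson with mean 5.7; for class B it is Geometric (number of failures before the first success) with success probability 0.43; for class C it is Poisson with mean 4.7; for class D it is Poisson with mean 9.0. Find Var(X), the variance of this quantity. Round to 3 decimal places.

Per component, A: μ=5.7, E[X²]=38.19; B: μ=1.32558, E[X²]=4.83991; C: μ=4.7, E[X²]=26.79; D: μ=9, E[X²]=90.
E[X] = 0.4·5.7 + 0.2·1.32558 + 0.2·4.7 + 0.2·9 = 5.28512.
E[X²] = 0.4·38.19 + 0.2·4.83991 + 0.2·26.79 + 0.2·90 = 39.602.
Var(X) = E[X²] − (E[X])² = 39.602 − 27.9325 = 11.6695.

11.670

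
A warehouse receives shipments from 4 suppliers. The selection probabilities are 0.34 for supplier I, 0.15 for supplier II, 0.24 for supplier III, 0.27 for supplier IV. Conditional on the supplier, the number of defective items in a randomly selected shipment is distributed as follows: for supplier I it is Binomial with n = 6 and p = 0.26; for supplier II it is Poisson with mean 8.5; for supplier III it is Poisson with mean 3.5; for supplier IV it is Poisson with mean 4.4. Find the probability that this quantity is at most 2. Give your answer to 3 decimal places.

Conditional on each supplier, P(X ≤ 2): I: 0.814435; II: 0.00928324; III: 0.320847; IV: 0.185142.
By total probability, P(X ≤ 2) = 0.34·0.814435 + 0.15·0.00928324 + 0.24·0.320847 + 0.27·0.185142 = 0.405292.

0.405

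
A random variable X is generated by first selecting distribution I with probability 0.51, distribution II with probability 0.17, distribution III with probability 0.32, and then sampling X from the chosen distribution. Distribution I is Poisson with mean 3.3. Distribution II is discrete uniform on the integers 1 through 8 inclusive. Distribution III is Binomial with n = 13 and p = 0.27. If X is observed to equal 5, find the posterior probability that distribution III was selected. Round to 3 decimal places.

0.366

Likelihoods P(X=5 | ·): I: 0.120286; II: 0.125; III: 0.148929.
Posterior ∝ prior × likelihood. Numerator for III: 0.32·0.148929 = 0.0476574.
Normalizing constant: 0.51·0.120286 + 0.17·0.125 + 0.32·0.148929 = 0.130253.
P(III | observation) = 0.0476574 / 0.130253 = 0.365882.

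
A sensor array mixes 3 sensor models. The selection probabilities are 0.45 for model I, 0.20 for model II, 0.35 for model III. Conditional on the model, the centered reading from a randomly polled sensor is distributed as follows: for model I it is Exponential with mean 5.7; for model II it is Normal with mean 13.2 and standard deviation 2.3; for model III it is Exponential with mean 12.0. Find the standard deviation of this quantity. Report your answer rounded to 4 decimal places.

8.8030

Per component, I: μ=5.7, E[X²]=64.98; II: μ=13.2, E[X²]=179.53; III: μ=12, E[X²]=288.
E[X] = 0.45·5.7 + 0.2·13.2 + 0.35·12 = 9.405.
E[X²] = 0.45·64.98 + 0.2·179.53 + 0.35·288 = 165.947.
Var(X) = E[X²] − (E[X])² = 165.947 − 88.454 = 77.493.
SD(X) = √77.493 = 8.80301.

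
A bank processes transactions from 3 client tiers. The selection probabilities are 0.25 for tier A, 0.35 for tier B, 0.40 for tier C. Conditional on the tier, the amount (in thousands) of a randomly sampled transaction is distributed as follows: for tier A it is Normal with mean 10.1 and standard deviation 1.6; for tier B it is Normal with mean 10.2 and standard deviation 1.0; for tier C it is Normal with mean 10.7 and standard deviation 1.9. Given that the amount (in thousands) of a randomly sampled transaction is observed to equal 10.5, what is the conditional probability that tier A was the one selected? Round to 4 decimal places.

0.2178

Likelihoods f(10.5 | ·): A: 0.241668; B: 0.381388; C: 0.20881.
Posterior ∝ prior × likelihood. Numerator for A: 0.25·0.241668 = 0.0604169.
Normalizing constant: 0.25·0.241668 + 0.35·0.381388 + 0.4·0.20881 = 0.277426.
P(A | observation) = 0.0604169 / 0.277426 = 0.217776.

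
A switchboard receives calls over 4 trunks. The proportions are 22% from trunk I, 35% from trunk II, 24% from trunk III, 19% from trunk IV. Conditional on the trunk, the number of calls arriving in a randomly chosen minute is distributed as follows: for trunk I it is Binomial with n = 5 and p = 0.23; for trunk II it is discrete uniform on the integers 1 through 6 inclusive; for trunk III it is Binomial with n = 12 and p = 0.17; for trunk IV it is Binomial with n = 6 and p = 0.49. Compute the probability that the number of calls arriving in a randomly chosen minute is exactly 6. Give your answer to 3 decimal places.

Conditional on each trunk, P(X = 6): I: 0; II: 0.166667; III: 0.00729179; IV: 0.0138413.
By total probability, P(X = 6) = 0.22·0 + 0.35·0.166667 + 0.24·0.00729179 + 0.19·0.0138413 = 0.0627132.

0.063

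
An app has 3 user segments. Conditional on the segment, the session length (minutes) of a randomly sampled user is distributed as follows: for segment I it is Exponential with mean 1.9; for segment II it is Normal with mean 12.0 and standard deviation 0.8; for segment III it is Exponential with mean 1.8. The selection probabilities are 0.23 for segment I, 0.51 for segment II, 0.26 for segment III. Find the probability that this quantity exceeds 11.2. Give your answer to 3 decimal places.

0.430

Conditional on each segment, P(X > 11.2): I: 0.0027539; II: 0.841345; III: 0.00198483.
By total probability, P(X > 11.2) = 0.23·0.0027539 + 0.51·0.841345 + 0.26·0.00198483 = 0.430235.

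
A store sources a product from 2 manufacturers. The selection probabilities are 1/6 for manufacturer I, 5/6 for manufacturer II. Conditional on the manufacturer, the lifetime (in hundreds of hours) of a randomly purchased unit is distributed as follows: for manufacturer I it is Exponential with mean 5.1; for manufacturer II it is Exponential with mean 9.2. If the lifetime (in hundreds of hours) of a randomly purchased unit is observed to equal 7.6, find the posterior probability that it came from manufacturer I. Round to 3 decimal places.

Likelihoods f(7.6 | ·): I: 0.0441821; II: 0.0475825.
Posterior ∝ prior × likelihood. Numerator for I: 0.166667·0.0441821 = 0.00736368.
Normalizing constant: 0.166667·0.0441821 + 0.833333·0.0475825 = 0.0470158.
P(I | observation) = 0.00736368 / 0.0470158 = 0.156621.

0.157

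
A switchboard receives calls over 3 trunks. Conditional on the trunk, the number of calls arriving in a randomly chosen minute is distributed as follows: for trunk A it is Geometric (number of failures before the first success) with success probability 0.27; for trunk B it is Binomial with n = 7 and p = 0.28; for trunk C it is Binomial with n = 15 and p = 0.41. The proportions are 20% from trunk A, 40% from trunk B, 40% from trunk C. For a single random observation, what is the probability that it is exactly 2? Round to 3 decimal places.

Conditional on each trunk, P(X = 2): A: 0.143883; B: 0.318565; C: 0.0185282.
By total probability, P(X = 2) = 0.2·0.143883 + 0.4·0.318565 + 0.4·0.0185282 = 0.163614.

0.164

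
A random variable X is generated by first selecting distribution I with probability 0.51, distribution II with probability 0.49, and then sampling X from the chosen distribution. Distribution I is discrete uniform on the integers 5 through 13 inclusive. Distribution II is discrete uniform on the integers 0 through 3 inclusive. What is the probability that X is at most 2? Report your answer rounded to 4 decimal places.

Conditional on each component, P(X ≤ 2): I: 0; II: 0.75.
By total probability, P(X ≤ 2) = 0.51·0 + 0.49·0.75 = 0.3675.

0.3675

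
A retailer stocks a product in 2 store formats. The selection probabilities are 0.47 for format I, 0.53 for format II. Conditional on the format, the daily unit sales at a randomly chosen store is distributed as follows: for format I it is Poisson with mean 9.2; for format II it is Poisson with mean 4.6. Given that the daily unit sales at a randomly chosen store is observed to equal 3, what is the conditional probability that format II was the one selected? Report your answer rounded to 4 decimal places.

Likelihoods P(X=3 | ·): I: 0.013113; II: 0.163068.
Posterior ∝ prior × likelihood. Numerator for II: 0.53·0.163068 = 0.0864258.
Normalizing constant: 0.47·0.013113 + 0.53·0.163068 = 0.0925889.
P(II | observation) = 0.0864258 / 0.0925889 = 0.933436.

0.9334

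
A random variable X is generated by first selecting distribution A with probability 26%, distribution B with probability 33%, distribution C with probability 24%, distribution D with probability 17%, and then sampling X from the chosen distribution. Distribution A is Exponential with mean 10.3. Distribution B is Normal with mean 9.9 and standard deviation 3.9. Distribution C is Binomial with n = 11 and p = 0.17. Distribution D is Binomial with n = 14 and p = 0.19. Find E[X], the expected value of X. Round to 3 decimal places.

Component means — A: 10.3; B: 9.9; C: 1.87; D: 2.66.
E[X] = 0.26·10.3 + 0.33·9.9 + 0.24·1.87 + 0.17·2.66 = 6.846.

6.846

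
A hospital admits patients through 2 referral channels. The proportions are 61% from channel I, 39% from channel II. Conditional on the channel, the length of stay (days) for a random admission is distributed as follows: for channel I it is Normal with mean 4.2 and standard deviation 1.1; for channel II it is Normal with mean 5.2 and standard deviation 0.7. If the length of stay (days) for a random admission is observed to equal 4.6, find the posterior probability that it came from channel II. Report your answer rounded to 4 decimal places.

0.4264

Likelihoods f(4.6 | ·): I: 0.339472; II: 0.394707.
Posterior ∝ prior × likelihood. Numerator for II: 0.39·0.394707 = 0.153936.
Normalizing constant: 0.61·0.339472 + 0.39·0.394707 = 0.361014.
P(II | observation) = 0.153936 / 0.361014 = 0.426399.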